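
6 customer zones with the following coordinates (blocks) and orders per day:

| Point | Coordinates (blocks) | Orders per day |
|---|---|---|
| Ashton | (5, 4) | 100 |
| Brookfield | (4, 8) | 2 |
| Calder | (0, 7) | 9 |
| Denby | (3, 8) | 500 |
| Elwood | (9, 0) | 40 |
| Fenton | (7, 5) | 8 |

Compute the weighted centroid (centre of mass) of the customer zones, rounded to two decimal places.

(3.68, 6.86)

The minimiser of Σwᵢ‖p−pᵢ‖² is the weighted centroid p* = (Σwᵢpᵢ)/(Σwᵢ).
Σwᵢ = 659.
Σwᵢxᵢ = 100·5 + 2·4 + 9·0 + 500·3 + 40·9 + 8·7 = 2424.
Σwᵢyᵢ = 100·4 + 2·8 + 9·7 + 500·8 + 40·0 + 8·5 = 4519.
x* = 2424/659 = 3.68, y* = 4519/659 = 6.86.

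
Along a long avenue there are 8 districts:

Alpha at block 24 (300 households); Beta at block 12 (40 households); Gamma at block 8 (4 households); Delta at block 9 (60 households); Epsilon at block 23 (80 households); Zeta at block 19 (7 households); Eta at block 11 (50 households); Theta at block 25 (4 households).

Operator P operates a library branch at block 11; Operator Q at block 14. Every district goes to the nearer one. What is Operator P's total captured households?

The indifferent point is the midpoint (11+14)/2 = 12.5; districts left of it (closer to Operator P at 11) go to Operator P, those right go to Operator Q.
  Gamma at 8 (w=4) → Operator P
  Delta at 9 (w=60) → Operator P
  Eta at 11 (w=50) → Operator P
  Beta at 12 (w=40) → Operator P
  Zeta at 19 (w=7) → Operator Q
  Epsilon at 23 (w=80) → Operator Q
  Alpha at 24 (w=300) → Operator Q
  Theta at 25 (w=4) → Operator Q
Operator P captures 154; Operator Q captures 391.

154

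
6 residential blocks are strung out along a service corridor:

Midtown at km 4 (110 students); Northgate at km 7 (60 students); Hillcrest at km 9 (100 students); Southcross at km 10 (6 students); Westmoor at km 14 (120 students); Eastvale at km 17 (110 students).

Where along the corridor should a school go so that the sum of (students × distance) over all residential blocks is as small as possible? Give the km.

For a sum of weighted absolute distances on a line, the optimum is the weighted median (not the mean). Total weight W = 506; half-weight = 253.
Sort by position and accumulate weight:
  km 4 (Midtown, w=110) → cum 110
  km 7 (Northgate, w=60) → cum 170
  km 9 (Hillcrest, w=100) → cum 270  ≥ 253 → median here
  km 10 (Southcross, w=6) → cum 276
  km 14 (Westmoor, w=120) → cum 396
  km 17 (Eastvale, w=110) → cum 506
Optimal location: km 9.

x = 9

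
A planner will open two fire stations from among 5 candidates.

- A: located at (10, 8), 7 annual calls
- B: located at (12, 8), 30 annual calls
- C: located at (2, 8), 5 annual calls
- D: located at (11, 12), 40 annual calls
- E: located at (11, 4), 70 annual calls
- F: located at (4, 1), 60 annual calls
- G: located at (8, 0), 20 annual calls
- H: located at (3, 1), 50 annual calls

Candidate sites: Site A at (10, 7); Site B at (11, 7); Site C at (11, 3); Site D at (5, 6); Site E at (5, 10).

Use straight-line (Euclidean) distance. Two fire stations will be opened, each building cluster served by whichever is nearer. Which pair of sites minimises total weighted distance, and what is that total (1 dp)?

{Site B, Site D}, total 1189.7

Evaluate every pair (each demand assigned to the nearer of the two):
  {Site B, Site D}: total = 1189.7
  {Site A, Site D}: total = 1226.8
  {Site C, Site D}: total = 1276.2
  {Site B, Site C}: total = 1301.6
  {Site A, Site C}: total = 1322.3
  {Site C, Site E}: total = 1463.6
  {Site A, Site B}: total = 1615.4
  {Site A, Site E}: total = 1633.1
  {Site B, Site E}: total = 1637.0
  {Site D, Site E}: total = 1679.2
Best pair: {Site B, Site D} with total 1189.7.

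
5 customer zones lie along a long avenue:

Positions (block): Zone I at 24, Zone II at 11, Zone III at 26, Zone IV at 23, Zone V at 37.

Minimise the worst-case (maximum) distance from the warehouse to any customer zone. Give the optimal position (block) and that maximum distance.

location 24, max distance 13

The 1-center on a line is the midpoint of the two extreme points: leftmost at 11, rightmost at 37.
Optimal location = (11 + 37)/2 = 24; maximum distance = (37 − 11)/2 = 13.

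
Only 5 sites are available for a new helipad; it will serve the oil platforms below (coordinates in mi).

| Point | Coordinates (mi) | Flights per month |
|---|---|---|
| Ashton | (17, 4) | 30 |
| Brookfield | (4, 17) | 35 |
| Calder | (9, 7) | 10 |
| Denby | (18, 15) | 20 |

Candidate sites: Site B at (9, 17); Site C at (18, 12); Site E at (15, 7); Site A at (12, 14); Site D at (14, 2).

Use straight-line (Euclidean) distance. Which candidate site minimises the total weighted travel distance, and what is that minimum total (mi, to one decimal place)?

Total weighted distance at each candidate:
  Site B (9, 17): total = 917.3
  Site C (18, 12): total = 925.1
  Site E (15, 7): total = 859.4
  Site A (12, 14): total = 832.3
  Site D (14, 2): total = 1081.9
Minimum is at Site A with total 832.3 mi.

Site A, total 832.3 mi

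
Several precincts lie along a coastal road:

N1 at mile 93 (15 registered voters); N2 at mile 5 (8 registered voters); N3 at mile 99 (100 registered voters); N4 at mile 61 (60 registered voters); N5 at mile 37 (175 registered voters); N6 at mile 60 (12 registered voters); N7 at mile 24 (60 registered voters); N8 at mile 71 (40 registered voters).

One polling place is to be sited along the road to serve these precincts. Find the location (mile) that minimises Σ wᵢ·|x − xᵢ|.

x = 37

For a sum of weighted absolute distances on a line, the optimum is the weighted median (not the mean). Total weight W = 470; half-weight = 235.
Sort by position and accumulate weight:
  mile 5 (N2, w=8) → cum 8
  mile 24 (N7, w=60) → cum 68
  mile 37 (N5, w=175) → cum 243  ≥ 235 → median here
  mile 60 (N6, w=12) → cum 255
  mile 61 (N4, w=60) → cum 315
  mile 71 (N8, w=40) → cum 355
  mile 93 (N1, w=15) → cum 370
  mile 99 (N3, w=100) → cum 470
Optimal location: mile 37.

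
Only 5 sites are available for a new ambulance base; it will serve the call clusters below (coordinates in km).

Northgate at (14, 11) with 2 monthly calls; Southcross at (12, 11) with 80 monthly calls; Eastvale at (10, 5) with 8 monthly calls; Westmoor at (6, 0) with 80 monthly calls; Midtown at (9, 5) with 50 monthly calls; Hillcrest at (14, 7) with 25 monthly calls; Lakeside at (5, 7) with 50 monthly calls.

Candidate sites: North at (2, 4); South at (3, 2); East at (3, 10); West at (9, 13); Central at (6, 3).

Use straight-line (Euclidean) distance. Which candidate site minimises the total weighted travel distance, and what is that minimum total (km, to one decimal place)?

Central, total 1708.4 km

Total weighted distance at each candidate:
  North (2, 4): total = 2396.3
  South (3, 2): total = 2302.8
  East (3, 10): total = 2506.4
  West (9, 13): total = 2386.9
  Central (6, 3): total = 1708.4
Minimum is at Central with total 1708.4 km.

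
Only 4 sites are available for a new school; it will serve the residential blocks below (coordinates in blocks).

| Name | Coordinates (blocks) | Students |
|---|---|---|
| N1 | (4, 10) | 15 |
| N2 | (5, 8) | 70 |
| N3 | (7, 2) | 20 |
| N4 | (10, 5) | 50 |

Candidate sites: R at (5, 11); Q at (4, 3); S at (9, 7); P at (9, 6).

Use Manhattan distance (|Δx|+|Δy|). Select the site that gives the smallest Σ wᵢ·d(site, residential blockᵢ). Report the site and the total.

S, total 760 blocks

Total weighted distance at each candidate:
  R (5, 11): total = 1010
  Q (4, 3): total = 1005
  S (9, 7): total = 760
  P (9, 6): total = 775
Minimum is at S with total 760 blocks.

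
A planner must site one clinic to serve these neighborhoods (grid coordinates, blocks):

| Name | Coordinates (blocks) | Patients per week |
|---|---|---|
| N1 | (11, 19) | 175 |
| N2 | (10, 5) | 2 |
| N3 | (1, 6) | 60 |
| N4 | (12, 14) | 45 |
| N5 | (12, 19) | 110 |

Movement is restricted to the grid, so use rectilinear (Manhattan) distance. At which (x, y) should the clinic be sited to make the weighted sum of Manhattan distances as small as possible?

(11, 19)

Manhattan distance separates: Σwᵢ(|x−xᵢ|+|y−yᵢ|) = Σwᵢ|x−xᵢ| + Σwᵢ|y−yᵢ|, so x and y are optimised independently as 1-D weighted medians.
Total weight W = 392; half = 196.
x-coordinate, sorted with cumulative weight:
  x=1 (N3, w=60) cum 60
  x=10 (N2, w=2) cum 62
  x=11 (N1, w=175) cum 237  ← median
  x=12 (N4, w=45) cum 282
  x=12 (N5, w=110) cum 392
⇒ x* = 11
y-coordinate, sorted with cumulative weight:
  y=5 (N2, w=2) cum 2
  y=6 (N3, w=60) cum 62
  y=14 (N4, w=45) cum 107
  y=19 (N1, w=175) cum 282  ← median
  y=19 (N5, w=110) cum 392
⇒ y* = 19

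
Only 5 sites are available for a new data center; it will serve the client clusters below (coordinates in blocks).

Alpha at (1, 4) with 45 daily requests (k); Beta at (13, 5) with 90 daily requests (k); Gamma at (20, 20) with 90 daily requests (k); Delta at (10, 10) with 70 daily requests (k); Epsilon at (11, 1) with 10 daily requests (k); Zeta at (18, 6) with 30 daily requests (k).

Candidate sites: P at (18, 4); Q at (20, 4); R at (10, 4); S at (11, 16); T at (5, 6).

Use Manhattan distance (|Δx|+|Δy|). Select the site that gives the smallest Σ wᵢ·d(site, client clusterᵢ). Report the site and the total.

Total weighted distance at each candidate:
  P (18, 4): total = 4065
  Q (20, 4): total = 4375
  R (10, 4): total = 3865
  S (11, 16): total = 4480
  T (5, 6): total = 4820
Minimum is at R with total 3865 blocks.

R, total 3865 blocks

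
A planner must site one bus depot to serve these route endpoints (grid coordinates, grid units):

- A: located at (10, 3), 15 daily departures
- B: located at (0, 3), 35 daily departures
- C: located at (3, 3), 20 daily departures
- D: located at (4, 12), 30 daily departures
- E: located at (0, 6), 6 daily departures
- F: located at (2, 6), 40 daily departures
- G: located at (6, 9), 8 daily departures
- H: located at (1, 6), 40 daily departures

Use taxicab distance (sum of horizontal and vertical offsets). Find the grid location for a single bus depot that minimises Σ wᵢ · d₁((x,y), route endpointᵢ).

Manhattan distance separates: Σwᵢ(|x−xᵢ|+|y−yᵢ|) = Σwᵢ|x−xᵢ| + Σwᵢ|y−yᵢ|, so x and y are optimised independently as 1-D weighted medians.
Total weight W = 194; half = 97.
x-coordinate, sorted with cumulative weight:
  x=0 (B, w=35) cum 35
  x=0 (E, w=6) cum 41
  x=1 (H, w=40) cum 81
  x=2 (F, w=40) cum 121  ← median
  x=3 (C, w=20) cum 141
  x=4 (D, w=30) cum 171
  x=6 (G, w=8) cum 179
  x=10 (A, w=15) cum 194
⇒ x* = 2
y-coordinate, sorted with cumulative weight:
  y=3 (A, w=15) cum 15
  y=3 (B, w=35) cum 50
  y=3 (C, w=20) cum 70
  y=6 (E, w=6) cum 76
  y=6 (F, w=40) cum 116  ← median
  y=6 (H, w=40) cum 156
  y=9 (G, w=8) cum 164
  y=12 (D, w=30) cum 194
⇒ y* = 6

(2, 6)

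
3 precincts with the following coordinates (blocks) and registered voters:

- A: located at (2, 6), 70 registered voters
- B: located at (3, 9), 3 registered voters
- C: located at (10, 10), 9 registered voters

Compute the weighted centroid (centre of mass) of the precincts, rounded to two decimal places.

(2.91, 6.55)

The minimiser of Σwᵢ‖p−pᵢ‖² is the weighted centroid p* = (Σwᵢpᵢ)/(Σwᵢ).
Σwᵢ = 82.
Σwᵢxᵢ = 70·2 + 3·3 + 9·10 = 239.
Σwᵢyᵢ = 70·6 + 3·9 + 9·10 = 537.
x* = 239/82 = 2.91, y* = 537/82 = 6.55.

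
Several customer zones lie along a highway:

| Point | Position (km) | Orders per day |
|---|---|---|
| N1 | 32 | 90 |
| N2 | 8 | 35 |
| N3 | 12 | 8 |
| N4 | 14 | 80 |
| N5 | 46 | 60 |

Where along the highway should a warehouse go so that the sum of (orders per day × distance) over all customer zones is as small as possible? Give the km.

x = 32

For a sum of weighted absolute distances on a line, the optimum is the weighted median (not the mean). Total weight W = 273; half-weight = 136.5.
Sort by position and accumulate weight:
  km 8 (N2, w=35) → cum 35
  km 12 (N3, w=8) → cum 43
  km 14 (N4, w=80) → cum 123
  km 32 (N1, w=90) → cum 213  ≥ 136.5 → median here
  km 46 (N5, w=60) → cum 273
Optimal location: km 32.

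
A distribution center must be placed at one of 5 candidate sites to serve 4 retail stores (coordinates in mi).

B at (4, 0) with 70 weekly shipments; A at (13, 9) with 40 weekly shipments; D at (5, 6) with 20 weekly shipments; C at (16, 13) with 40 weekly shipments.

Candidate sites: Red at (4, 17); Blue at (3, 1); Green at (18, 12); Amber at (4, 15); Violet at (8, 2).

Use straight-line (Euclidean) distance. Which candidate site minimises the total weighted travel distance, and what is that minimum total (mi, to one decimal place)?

Violet, total 1301.2 mi

Total weighted distance at each candidate:
  Red (4, 17): total = 2398.5
  Blue (3, 1): total = 1426.6
  Green (18, 12): total = 1899.8
  Amber (4, 15): total = 2150.4
  Violet (8, 2): total = 1301.2
Minimum is at Violet with total 1301.2 mi.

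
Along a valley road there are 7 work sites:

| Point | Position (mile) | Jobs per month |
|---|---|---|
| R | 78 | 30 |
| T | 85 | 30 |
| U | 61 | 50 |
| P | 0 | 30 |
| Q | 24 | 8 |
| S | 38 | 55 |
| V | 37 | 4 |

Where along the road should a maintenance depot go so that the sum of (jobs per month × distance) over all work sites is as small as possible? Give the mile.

x = 61

For a sum of weighted absolute distances on a line, the optimum is the weighted median (not the mean). Total weight W = 207; half-weight = 103.5.
Sort by position and accumulate weight:
  mile 0 (P, w=30) → cum 30
  mile 24 (Q, w=8) → cum 38
  mile 37 (V, w=4) → cum 42
  mile 38 (S, w=55) → cum 97
  mile 61 (U, w=50) → cum 147  ≥ 103.5 → median here
  mile 78 (R, w=30) → cum 177
  mile 85 (T, w=30) → cum 207
Optimal location: mile 61.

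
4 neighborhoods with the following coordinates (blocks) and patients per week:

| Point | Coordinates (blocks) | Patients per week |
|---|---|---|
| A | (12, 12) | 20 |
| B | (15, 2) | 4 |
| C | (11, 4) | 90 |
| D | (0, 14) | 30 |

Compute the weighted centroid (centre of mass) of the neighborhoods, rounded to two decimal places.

(8.96, 7.14)

The minimiser of Σwᵢ‖p−pᵢ‖² is the weighted centroid p* = (Σwᵢpᵢ)/(Σwᵢ).
Σwᵢ = 144.
Σwᵢxᵢ = 20·12 + 4·15 + 90·11 + 30·0 = 1290.
Σwᵢyᵢ = 20·12 + 4·2 + 90·4 + 30·14 = 1028.
x* = 1290/144 = 8.96, y* = 1028/144 = 7.14.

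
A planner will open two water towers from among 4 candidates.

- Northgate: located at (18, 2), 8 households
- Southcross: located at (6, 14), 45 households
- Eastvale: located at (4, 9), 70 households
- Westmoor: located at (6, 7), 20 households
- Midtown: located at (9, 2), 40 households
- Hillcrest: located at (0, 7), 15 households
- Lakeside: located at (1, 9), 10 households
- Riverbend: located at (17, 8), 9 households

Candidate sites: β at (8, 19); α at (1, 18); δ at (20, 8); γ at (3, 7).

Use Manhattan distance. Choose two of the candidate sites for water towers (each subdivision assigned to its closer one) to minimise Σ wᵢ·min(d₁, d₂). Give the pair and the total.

Evaluate every pair (each demand assigned to the nearer of the two):
  {δ, γ}: total = 1336
  {β, γ}: total = 1405
  {α, γ}: total = 1495
  {α, δ}: total = 2586
  {β, δ}: total = 2816
  {β, α}: total = 2821
Best pair: {δ, γ} with total 1336.

{δ, γ}, total 1336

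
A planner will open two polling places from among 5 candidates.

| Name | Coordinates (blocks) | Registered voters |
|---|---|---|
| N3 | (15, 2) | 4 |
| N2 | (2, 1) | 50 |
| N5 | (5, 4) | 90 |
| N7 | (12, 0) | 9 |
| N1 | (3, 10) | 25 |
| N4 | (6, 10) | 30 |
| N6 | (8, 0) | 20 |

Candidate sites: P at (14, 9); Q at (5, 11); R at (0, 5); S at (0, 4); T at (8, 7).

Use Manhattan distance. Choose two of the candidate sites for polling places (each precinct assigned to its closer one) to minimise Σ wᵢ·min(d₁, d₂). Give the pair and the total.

{Q, S}, total 1287

Evaluate every pair (each demand assigned to the nearer of the two):
  {Q, S}: total = 1287
  {S, T}: total = 1337
  {Q, R}: total = 1460
  {R, T}: total = 1477
  {Q, T}: total = 1562
  {P, S}: total = 1566
  {R, S}: total = 1682
  {P, R}: total = 1701
  {P, T}: total = 1761
  {P, Q}: total = 1826
Best pair: {Q, S} with total 1287.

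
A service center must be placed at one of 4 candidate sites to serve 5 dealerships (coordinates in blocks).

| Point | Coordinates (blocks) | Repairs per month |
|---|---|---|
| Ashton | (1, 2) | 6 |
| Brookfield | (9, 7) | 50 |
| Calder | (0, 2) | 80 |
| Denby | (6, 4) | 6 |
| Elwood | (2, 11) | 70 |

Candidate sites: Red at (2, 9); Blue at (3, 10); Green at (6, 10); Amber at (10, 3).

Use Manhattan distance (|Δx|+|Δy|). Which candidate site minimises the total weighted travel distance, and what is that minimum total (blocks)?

Red, total 1412 blocks

Total weighted distance at each candidate:
  Red (2, 9): total = 1412
  Blue (3, 10): total = 1584
  Green (6, 10): total = 1884
  Amber (10, 3): total = 2340
Minimum is at Red with total 1412 blocks.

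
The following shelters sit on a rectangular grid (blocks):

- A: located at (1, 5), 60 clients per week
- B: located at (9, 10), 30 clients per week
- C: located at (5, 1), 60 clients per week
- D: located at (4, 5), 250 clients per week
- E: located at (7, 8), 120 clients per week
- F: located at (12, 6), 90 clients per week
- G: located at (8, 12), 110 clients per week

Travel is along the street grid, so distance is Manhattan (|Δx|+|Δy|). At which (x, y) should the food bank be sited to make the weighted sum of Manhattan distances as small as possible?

(5, 5)

Manhattan distance separates: Σwᵢ(|x−xᵢ|+|y−yᵢ|) = Σwᵢ|x−xᵢ| + Σwᵢ|y−yᵢ|, so x and y are optimised independently as 1-D weighted medians.
Total weight W = 720; half = 360.
x-coordinate, sorted with cumulative weight:
  x=1 (A, w=60) cum 60
  x=4 (D, w=250) cum 310
  x=5 (C, w=60) cum 370  ← median
  x=7 (E, w=120) cum 490
  x=8 (G, w=110) cum 600
  x=9 (B, w=30) cum 630
  x=12 (F, w=90) cum 720
⇒ x* = 5
y-coordinate, sorted with cumulative weight:
  y=1 (C, w=60) cum 60
  y=5 (A, w=60) cum 120
  y=5 (D, w=250) cum 370  ← median
  y=6 (F, w=90) cum 460
  y=8 (E, w=120) cum 580
  y=10 (B, w=30) cum 610
  y=12 (G, w=110) cum 720
⇒ y* = 5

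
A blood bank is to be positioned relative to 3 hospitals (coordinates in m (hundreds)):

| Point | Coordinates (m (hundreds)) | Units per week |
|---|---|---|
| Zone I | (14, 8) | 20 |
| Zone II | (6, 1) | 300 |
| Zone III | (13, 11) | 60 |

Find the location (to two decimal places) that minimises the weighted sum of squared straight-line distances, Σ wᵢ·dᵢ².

The minimiser of Σwᵢ‖p−pᵢ‖² is the weighted centroid p* = (Σwᵢpᵢ)/(Σwᵢ).
Σwᵢ = 380.
Σwᵢxᵢ = 20·14 + 300·6 + 60·13 = 2860.
Σwᵢyᵢ = 20·8 + 300·1 + 60·11 = 1120.
x* = 2860/380 = 7.53, y* = 1120/380 = 2.95.

(7.53, 2.95)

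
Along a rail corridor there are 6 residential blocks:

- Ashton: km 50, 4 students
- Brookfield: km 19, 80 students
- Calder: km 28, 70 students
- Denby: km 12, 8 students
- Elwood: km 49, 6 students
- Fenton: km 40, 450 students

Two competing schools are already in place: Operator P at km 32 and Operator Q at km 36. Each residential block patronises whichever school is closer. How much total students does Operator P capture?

The indifferent point is the midpoint (32+36)/2 = 34; residential blocks left of it (closer to Operator P at 32) go to Operator P, those right go to Operator Q.
  Denby at 12 (w=8) → Operator P
  Brookfield at 19 (w=80) → Operator P
  Calder at 28 (w=70) → Operator P
  Fenton at 40 (w=450) → Operator Q
  Elwood at 49 (w=6) → Operator Q
  Ashton at 50 (w=4) → Operator Q
Operator P captures 158; Operator Q captures 460.

158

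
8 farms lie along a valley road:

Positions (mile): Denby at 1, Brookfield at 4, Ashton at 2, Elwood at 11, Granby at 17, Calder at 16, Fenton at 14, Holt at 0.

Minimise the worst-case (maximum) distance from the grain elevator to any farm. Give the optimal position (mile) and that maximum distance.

location 8.5, max distance 8.5

The 1-center on a line is the midpoint of the two extreme points: leftmost at 0, rightmost at 17.
Optimal location = (0 + 17)/2 = 8.5; maximum distance = (17 − 0)/2 = 8.5.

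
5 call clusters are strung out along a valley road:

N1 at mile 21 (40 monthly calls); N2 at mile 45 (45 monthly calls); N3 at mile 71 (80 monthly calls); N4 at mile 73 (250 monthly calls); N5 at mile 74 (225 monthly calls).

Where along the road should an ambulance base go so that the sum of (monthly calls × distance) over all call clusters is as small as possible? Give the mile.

For a sum of weighted absolute distances on a line, the optimum is the weighted median (not the mean). Total weight W = 640; half-weight = 320.
Sort by position and accumulate weight:
  mile 21 (N1, w=40) → cum 40
  mile 45 (N2, w=45) → cum 85
  mile 71 (N3, w=80) → cum 165
  mile 73 (N4, w=250) → cum 415  ≥ 320 → median here
  mile 74 (N5, w=225) → cum 640
Optimal location: mile 73.

x = 73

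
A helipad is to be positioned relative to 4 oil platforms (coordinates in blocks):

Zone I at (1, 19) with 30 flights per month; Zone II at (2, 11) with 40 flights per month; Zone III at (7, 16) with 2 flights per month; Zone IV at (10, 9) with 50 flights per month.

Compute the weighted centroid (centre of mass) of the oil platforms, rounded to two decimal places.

The minimiser of Σwᵢ‖p−pᵢ‖² is the weighted centroid p* = (Σwᵢpᵢ)/(Σwᵢ).
Σwᵢ = 122.
Σwᵢxᵢ = 30·1 + 40·2 + 2·7 + 50·10 = 624.
Σwᵢyᵢ = 30·19 + 40·11 + 2·16 + 50·9 = 1492.
x* = 624/122 = 5.11, y* = 1492/122 = 12.23.

(5.11, 12.23)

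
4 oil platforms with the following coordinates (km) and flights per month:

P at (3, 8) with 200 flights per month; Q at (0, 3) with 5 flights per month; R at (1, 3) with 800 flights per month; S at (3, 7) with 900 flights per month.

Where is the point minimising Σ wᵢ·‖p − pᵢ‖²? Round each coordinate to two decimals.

(2.15, 5.41)

The minimiser of Σwᵢ‖p−pᵢ‖² is the weighted centroid p* = (Σwᵢpᵢ)/(Σwᵢ).
Σwᵢ = 1905.
Σwᵢxᵢ = 200·3 + 5·0 + 800·1 + 900·3 = 4100.
Σwᵢyᵢ = 200·8 + 5·3 + 800·3 + 900·7 = 10315.
x* = 4100/1905 = 2.15, y* = 10315/1905 = 5.41.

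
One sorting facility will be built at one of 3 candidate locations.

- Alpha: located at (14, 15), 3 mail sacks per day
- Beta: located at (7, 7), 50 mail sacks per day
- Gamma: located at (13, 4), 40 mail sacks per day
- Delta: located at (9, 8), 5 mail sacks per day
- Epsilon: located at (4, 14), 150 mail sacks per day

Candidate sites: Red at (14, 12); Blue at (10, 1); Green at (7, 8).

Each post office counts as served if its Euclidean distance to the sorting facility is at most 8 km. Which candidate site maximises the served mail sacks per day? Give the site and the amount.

Coverage radius r = 8 km; a point is covered iff (Δx)²+(Δy)² ≤ 8² = 64.
  Red (14, 12): covers {Alpha, Delta} → 8
  Blue (10, 1): covers {Beta, Gamma, Delta} → 95
  Green (7, 8): covers {Beta, Gamma, Delta, Epsilon} → 245
Maximum coverage at Green: 245 mail sacks per day.

Green, covering 245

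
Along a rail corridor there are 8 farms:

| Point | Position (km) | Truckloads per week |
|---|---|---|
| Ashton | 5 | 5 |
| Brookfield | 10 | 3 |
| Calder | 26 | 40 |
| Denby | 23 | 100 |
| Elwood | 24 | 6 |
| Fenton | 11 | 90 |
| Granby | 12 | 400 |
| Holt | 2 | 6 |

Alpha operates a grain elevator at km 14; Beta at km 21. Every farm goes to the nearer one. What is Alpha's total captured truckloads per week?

504

The indifferent point is the midpoint (14+21)/2 = 17.5; farms left of it (closer to Alpha at 14) go to Alpha, those right go to Beta.
  Holt at 2 (w=6) → Alpha
  Ashton at 5 (w=5) → Alpha
  Brookfield at 10 (w=3) → Alpha
  Fenton at 11 (w=90) → Alpha
  Granby at 12 (w=400) → Alpha
  Denby at 23 (w=100) → Beta
  Elwood at 24 (w=6) → Beta
  Calder at 26 (w=40) → Beta
Alpha captures 504; Beta captures 146.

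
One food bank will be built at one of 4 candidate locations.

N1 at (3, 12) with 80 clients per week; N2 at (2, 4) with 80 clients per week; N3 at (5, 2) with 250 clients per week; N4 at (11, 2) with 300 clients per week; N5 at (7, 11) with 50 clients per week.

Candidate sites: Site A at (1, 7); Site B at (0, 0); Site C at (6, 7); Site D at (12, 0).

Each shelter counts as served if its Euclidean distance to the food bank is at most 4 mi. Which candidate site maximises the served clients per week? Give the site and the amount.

Site D, covering 300

Coverage radius r = 4 mi; a point is covered iff (Δx)²+(Δy)² ≤ 4² = 16.
  Site A (1, 7): covers {N2} → 80
  Site B (0, 0): covers {none} → 0
  Site C (6, 7): covers {none} → 0
  Site D (12, 0): covers {N4} → 300
Maximum coverage at Site D: 300 clients per week.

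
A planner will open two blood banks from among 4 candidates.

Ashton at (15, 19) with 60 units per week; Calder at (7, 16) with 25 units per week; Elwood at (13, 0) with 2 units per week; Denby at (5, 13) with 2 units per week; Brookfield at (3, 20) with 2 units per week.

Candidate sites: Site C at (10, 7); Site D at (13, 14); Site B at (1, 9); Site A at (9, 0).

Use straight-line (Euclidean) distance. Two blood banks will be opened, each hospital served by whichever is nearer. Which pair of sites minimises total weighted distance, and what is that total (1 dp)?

Evaluate every pair (each demand assigned to the nearer of the two):
  {Site D, Site A}: total = 528.7
  {Site C, Site D}: total = 535.4
  {Site D, Site B}: total = 542.9
  {Site C, Site B}: total = 1059.4
  {Site C, Site A}: total = 1070.3
  {Site B, Site A}: total = 1304.4
Best pair: {Site D, Site A} with total 528.7.

{Site D, Site A}, total 528.7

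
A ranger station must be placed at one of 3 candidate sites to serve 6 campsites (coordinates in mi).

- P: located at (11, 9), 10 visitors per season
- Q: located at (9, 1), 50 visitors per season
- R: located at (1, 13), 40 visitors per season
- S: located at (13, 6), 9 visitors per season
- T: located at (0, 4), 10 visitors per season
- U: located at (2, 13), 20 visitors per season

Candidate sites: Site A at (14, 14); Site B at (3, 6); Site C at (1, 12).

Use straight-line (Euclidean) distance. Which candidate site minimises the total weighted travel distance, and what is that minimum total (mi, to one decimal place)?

Total weighted distance at each candidate:
  Site A (14, 14): total = 1761.7
  Site B (3, 6): total = 1034.6
  Site C (1, 12): total = 1054.1
Minimum is at Site B with total 1034.6 mi.

Site B, total 1034.6 mi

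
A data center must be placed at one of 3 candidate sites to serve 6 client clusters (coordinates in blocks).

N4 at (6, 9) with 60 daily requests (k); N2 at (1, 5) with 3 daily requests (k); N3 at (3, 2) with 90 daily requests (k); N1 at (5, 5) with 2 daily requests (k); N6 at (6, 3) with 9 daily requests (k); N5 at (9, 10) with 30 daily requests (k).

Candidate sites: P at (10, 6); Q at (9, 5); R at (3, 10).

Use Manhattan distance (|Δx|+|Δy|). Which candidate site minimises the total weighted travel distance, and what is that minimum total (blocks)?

R, total 1265 blocks

Total weighted distance at each candidate:
  P (10, 6): total = 1665
  Q (9, 5): total = 1457
  R (3, 10): total = 1265
Minimum is at R with total 1265 blocks.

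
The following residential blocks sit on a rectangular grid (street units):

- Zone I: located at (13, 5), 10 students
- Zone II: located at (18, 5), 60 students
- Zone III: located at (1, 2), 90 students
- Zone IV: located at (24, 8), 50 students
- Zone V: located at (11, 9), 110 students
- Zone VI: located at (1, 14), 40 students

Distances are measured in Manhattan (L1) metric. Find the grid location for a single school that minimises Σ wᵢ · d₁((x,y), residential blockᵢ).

(11, 8)

Manhattan distance separates: Σwᵢ(|x−xᵢ|+|y−yᵢ|) = Σwᵢ|x−xᵢ| + Σwᵢ|y−yᵢ|, so x and y are optimised independently as 1-D weighted medians.
Total weight W = 360; half = 180.
x-coordinate, sorted with cumulative weight:
  x=1 (Zone III, w=90) cum 90
  x=1 (Zone VI, w=40) cum 130
  x=11 (Zone V, w=110) cum 240  ← median
  x=13 (Zone I, w=10) cum 250
  x=18 (Zone II, w=60) cum 310
  x=24 (Zone IV, w=50) cum 360
⇒ x* = 11
y-coordinate, sorted with cumulative weight:
  y=2 (Zone III, w=90) cum 90
  y=5 (Zone I, w=10) cum 100
  y=5 (Zone II, w=60) cum 160
  y=8 (Zone IV, w=50) cum 210  ← median
  y=9 (Zone V, w=110) cum 320
  y=14 (Zone VI, w=40) cum 360
⇒ y* = 8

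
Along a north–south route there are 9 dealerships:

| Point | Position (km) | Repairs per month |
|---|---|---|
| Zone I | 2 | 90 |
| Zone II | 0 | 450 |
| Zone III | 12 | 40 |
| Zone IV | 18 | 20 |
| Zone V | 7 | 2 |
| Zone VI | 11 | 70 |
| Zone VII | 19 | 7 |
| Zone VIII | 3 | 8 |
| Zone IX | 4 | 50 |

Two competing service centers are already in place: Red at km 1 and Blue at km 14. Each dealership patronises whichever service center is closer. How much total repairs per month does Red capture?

The indifferent point is the midpoint (1+14)/2 = 7.5; dealerships left of it (closer to Red at 1) go to Red, those right go to Blue.
  Zone II at 0 (w=450) → Red
  Zone I at 2 (w=90) → Red
  Zone VIII at 3 (w=8) → Red
  Zone IX at 4 (w=50) → Red
  Zone V at 7 (w=2) → Red
  Zone VI at 11 (w=70) → Blue
  Zone III at 12 (w=40) → Blue
  Zone IV at 18 (w=20) → Blue
  Zone VII at 19 (w=7) → Blue
Red captures 600; Blue captures 137.

600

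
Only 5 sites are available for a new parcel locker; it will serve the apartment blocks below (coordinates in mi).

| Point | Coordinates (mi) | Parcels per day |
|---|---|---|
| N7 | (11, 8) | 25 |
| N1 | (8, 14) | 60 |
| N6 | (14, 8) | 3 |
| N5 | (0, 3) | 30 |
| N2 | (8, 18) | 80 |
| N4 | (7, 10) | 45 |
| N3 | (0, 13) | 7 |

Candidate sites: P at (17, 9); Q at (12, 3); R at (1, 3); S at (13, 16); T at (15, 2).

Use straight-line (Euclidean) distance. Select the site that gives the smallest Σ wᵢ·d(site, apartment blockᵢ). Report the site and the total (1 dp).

Total weighted distance at each candidate:
  P (17, 9): total = 2912.9
  Q (12, 3): total = 2944.3
  R (1, 3): total = 2943.1
  S (13, 16): total = 2011.0
  T (15, 2): total = 3519.5
Minimum is at S with total 2011.0 mi.

S, total 2011.0 mi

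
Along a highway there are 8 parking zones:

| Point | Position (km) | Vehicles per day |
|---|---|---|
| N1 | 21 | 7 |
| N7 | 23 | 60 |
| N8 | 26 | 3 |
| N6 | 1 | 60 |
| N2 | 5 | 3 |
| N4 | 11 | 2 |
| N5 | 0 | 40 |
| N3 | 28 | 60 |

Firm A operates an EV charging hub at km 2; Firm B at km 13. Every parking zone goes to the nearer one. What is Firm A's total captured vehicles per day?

103

The indifferent point is the midpoint (2+13)/2 = 7.5; parking zones left of it (closer to Firm A at 2) go to Firm A, those right go to Firm B.
  N5 at 0 (w=40) → Firm A
  N6 at 1 (w=60) → Firm A
  N2 at 5 (w=3) → Firm A
  N4 at 11 (w=2) → Firm B
  N1 at 21 (w=7) → Firm B
  N7 at 23 (w=60) → Firm B
  N8 at 26 (w=3) → Firm B
  N3 at 28 (w=60) → Firm B
Firm A captures 103; Firm B captures 132.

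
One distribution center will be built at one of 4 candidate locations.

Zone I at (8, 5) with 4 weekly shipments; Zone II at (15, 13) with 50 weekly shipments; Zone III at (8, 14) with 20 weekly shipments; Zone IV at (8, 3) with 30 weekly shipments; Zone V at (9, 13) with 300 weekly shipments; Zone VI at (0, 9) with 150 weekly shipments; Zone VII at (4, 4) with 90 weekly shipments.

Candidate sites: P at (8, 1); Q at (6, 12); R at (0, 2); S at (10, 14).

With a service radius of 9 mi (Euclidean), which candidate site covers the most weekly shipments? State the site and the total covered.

Q, covering 564

Coverage radius r = 9 mi; a point is covered iff (Δx)²+(Δy)² ≤ 9² = 81.
  P (8, 1): covers {Zone I, Zone IV, Zone VII} → 124
  Q (6, 12): covers {Zone I, Zone III, Zone V, Zone VI, Zone VII} → 564
  R (0, 2): covers {Zone I, Zone IV, Zone VI, Zone VII} → 274
  S (10, 14): covers {Zone II, Zone III, Zone V} → 370
Maximum coverage at Q: 564 weekly shipments.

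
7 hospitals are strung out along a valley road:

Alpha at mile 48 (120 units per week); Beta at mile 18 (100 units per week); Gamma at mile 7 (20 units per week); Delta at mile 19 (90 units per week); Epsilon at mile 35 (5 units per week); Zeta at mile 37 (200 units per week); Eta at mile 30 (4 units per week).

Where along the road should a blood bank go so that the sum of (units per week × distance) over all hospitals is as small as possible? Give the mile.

For a sum of weighted absolute distances on a line, the optimum is the weighted median (not the mean). Total weight W = 539; half-weight = 269.5.
Sort by position and accumulate weight:
  mile 7 (Gamma, w=20) → cum 20
  mile 18 (Beta, w=100) → cum 120
  mile 19 (Delta, w=90) → cum 210
  mile 30 (Eta, w=4) → cum 214
  mile 35 (Epsilon, w=5) → cum 219
  mile 37 (Zeta, w=200) → cum 419  ≥ 269.5 → median here
  mile 48 (Alpha, w=120) → cum 539
Optimal location: mile 37.

x = 37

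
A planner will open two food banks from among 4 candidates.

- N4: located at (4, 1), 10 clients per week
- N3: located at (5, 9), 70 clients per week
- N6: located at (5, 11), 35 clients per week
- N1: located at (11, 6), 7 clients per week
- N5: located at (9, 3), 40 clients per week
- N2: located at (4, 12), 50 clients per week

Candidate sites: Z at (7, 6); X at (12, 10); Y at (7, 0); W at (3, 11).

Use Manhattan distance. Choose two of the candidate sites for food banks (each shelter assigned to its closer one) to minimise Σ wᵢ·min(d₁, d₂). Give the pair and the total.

{Z, W}, total 758

Evaluate every pair (each demand assigned to the nearer of the two):
  {Z, W}: total = 758
  {Y, W}: total = 760
  {X, W}: total = 995
  {Z, Y}: total = 1313
  {Z, X}: total = 1353
  {X, Y}: total = 1615
Best pair: {Z, W} with total 758.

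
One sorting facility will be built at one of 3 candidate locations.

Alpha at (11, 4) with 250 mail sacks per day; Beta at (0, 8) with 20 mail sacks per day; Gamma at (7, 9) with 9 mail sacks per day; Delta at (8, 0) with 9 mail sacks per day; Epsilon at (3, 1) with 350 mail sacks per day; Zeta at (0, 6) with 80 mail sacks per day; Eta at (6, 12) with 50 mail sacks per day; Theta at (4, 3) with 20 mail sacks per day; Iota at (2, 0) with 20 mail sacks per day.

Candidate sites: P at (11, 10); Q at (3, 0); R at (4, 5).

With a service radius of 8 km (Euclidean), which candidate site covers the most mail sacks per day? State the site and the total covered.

R, covering 808

Coverage radius r = 8 km; a point is covered iff (Δx)²+(Δy)² ≤ 8² = 64.
  P (11, 10): covers {Alpha, Gamma, Eta} → 309
  Q (3, 0): covers {Delta, Epsilon, Zeta, Theta, Iota} → 479
  R (4, 5): covers {Alpha, Beta, Gamma, Delta, Epsilon, Zeta, Eta, Theta, Iota} → 808
Maximum coverage at R: 808 mail sacks per day.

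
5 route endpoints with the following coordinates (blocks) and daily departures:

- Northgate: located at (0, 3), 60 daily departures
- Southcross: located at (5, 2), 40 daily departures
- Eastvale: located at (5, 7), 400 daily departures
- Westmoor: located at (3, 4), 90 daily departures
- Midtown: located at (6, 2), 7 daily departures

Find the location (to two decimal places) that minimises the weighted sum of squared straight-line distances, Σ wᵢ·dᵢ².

The minimiser of Σwᵢ‖p−pᵢ‖² is the weighted centroid p* = (Σwᵢpᵢ)/(Σwᵢ).
Σwᵢ = 597.
Σwᵢxᵢ = 60·0 + 40·5 + 400·5 + 90·3 + 7·6 = 2512.
Σwᵢyᵢ = 60·3 + 40·2 + 400·7 + 90·4 + 7·2 = 3434.
x* = 2512/597 = 4.21, y* = 3434/597 = 5.75.

(4.21, 5.75)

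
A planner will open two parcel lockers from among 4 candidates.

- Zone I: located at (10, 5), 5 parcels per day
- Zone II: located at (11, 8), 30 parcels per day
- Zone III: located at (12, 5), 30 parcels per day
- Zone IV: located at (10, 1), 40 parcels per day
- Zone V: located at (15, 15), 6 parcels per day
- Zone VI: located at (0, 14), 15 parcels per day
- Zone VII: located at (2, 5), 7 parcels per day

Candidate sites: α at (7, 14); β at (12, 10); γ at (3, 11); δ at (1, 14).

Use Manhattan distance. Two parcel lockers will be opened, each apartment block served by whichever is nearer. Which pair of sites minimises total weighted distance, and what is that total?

{β, δ}, total 848

Evaluate every pair (each demand assigned to the nearer of the two):
  {β, δ}: total = 848
  {β, γ}: total = 902
  {α, β}: total = 966
  {α, δ}: total = 1559
  {α, γ}: total = 1613
  {γ, δ}: total = 1679
Best pair: {β, δ} with total 848.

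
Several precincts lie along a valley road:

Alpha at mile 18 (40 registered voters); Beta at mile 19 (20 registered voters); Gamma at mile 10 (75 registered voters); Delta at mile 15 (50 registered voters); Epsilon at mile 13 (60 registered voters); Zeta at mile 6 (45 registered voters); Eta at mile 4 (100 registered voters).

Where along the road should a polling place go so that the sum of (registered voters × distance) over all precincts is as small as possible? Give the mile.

For a sum of weighted absolute distances on a line, the optimum is the weighted median (not the mean). Total weight W = 390; half-weight = 195.
Sort by position and accumulate weight:
  mile 4 (Eta, w=100) → cum 100
  mile 6 (Zeta, w=45) → cum 145
  mile 10 (Gamma, w=75) → cum 220  ≥ 195 → median here
  mile 13 (Epsilon, w=60) → cum 280
  mile 15 (Delta, w=50) → cum 330
  mile 18 (Alpha, w=40) → cum 370
  mile 19 (Beta, w=20) → cum 390
Optimal location: mile 10.

x = 10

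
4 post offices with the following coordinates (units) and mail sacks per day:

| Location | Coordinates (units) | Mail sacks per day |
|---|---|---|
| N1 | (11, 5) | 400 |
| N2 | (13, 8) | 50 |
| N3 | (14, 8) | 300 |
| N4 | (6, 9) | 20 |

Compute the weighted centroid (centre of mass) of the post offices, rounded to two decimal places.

The minimiser of Σwᵢ‖p−pᵢ‖² is the weighted centroid p* = (Σwᵢpᵢ)/(Σwᵢ).
Σwᵢ = 770.
Σwᵢxᵢ = 400·11 + 50·13 + 300·14 + 20·6 = 9370.
Σwᵢyᵢ = 400·5 + 50·8 + 300·8 + 20·9 = 4980.
x* = 9370/770 = 12.17, y* = 4980/770 = 6.47.

(12.17, 6.47)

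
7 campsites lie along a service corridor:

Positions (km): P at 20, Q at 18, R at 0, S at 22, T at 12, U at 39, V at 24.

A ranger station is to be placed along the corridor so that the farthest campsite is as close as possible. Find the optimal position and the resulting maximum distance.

location 19.5, max distance 19.5

The 1-center on a line is the midpoint of the two extreme points: leftmost at 0, rightmost at 39.
Optimal location = (0 + 39)/2 = 19.5; maximum distance = (39 − 0)/2 = 19.5.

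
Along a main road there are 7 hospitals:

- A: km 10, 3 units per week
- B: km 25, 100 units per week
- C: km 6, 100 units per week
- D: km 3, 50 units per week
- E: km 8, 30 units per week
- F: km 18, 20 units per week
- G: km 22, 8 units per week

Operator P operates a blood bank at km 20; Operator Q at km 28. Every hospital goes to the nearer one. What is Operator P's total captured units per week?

The indifferent point is the midpoint (20+28)/2 = 24; hospitals left of it (closer to Operator P at 20) go to Operator P, those right go to Operator Q.
  D at 3 (w=50) → Operator P
  C at 6 (w=100) → Operator P
  E at 8 (w=30) → Operator P
  A at 10 (w=3) → Operator P
  F at 18 (w=20) → Operator P
  G at 22 (w=8) → Operator P
  B at 25 (w=100) → Operator Q
Operator P captures 211; Operator Q captures 100.

211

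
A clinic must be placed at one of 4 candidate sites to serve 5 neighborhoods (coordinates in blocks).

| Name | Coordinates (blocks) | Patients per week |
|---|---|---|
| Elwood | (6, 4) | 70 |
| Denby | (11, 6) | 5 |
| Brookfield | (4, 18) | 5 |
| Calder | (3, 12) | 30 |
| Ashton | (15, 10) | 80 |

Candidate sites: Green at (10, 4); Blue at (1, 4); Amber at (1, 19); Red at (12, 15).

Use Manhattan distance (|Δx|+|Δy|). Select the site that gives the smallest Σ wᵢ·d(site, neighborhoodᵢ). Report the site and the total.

Total weighted distance at each candidate:
  Green (10, 4): total = 1725
  Blue (1, 4): total = 2395
  Amber (1, 19): total = 3645
  Red (12, 15): total = 2295
Minimum is at Green with total 1725 blocks.

Green, total 1725 blocks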